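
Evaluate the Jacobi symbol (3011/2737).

(3011/2737)
  = (274/2737)    [3011 ≡ 274 mod 2737]
  = (137/2737)    [2737 ≡ 1 mod 8 ⇒ (2/2737) = +1]
  = (2737/137)    [QR: 137 ≡ 1 mod 4, sign kept]
  = (134/137)    [2737 ≡ 134 mod 137]
  = (67/137)    [137 ≡ 1 mod 8 ⇒ (2/137) = +1]
  = (137/67)    [QR: 137 ≡ 1 mod 4, sign kept]
  = (3/67)    [137 ≡ 3 mod 67]
  = -(67/3)    [QR: both ≡ 3 mod 4, sign flips]
  = -(1/3)    [67 ≡ 1 mod 3]
  = -1    [(1/3) = 1]

-1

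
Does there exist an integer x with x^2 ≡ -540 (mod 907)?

Pull out -1: (-540/907) = (-1/907)·(540/907). Since 907 ≡ 3 (mod 4), (-1/907) = -1. Now have -(540/907).
Factor out 2: 540 = 2^2·135. Since 907 ≡ 3 (mod 8), (2/907) = -1, and (2/907)^2 = +1. Now have -(135/907).
Both 135 ≡ 3 and 907 ≡ 3 (mod 4), so reciprocity gives (135/907) = -(907/135). Reduce: 907 ≡ 97 (mod 135). Now have (97/135).
97 ≡ 1 (mod 4), so quadratic reciprocity gives (97/135) = (135/97). Reduce: 135 ≡ 38 (mod 97). Now have (38/97).
Factor out 2: 38 = 2·19. Since 97 ≡ 1 (mod 8), (2/97) = +1. Now have (19/97).
97 ≡ 1 (mod 4), so quadratic reciprocity gives (19/97) = (97/19). Reduce: 97 ≡ 2 (mod 19). Now have (2/19).
Factor out 2: 2 = 2. Since 19 ≡ 3 (mod 8), (2/19) = -1. Now have -(1/19).
(1/19) = 1. Collecting the sign factors: -1.
The Legendre symbol is -1, so x^2 ≡ -540 (mod 907) has no solution.

no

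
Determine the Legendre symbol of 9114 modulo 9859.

(9114/9859)
  = -(4557/9859)    [9859 ≡ 3 mod 8 ⇒ (2/9859) = -1]
  = -(9859/4557)    [QR: 4557 ≡ 1 mod 4, sign kept]
  = -(745/4557)    [9859 ≡ 745 mod 4557]
  = -(4557/745)    [QR: 745 ≡ 1 mod 4, sign kept]
  = -(87/745)    [4557 ≡ 87 mod 745]
  = -(745/87)    [QR: 745 ≡ 1 mod 4, sign kept]
  = -(49/87)    [745 ≡ 49 mod 87]
  = -(87/49)    [QR: 49 ≡ 1 mod 4, sign kept]
  = -(38/49)    [87 ≡ 38 mod 49]
  = -(19/49)    [49 ≡ 1 mod 8 ⇒ (2/49) = +1]
  = -(49/19)    [QR: 49 ≡ 1 mod 4, sign kept]
  = -(11/19)    [49 ≡ 11 mod 19]
  = (19/11)    [QR: both ≡ 3 mod 4, sign flips]
  = (8/11)    [19 ≡ 8 mod 11]
  = -(1/11)    [11 ≡ 3 mod 8 ⇒ (2/11)^3 = -1]
  = -1    [(1/11) = 1]

-1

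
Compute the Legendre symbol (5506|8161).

Factor out 2: 5506 = 2·2753. Since 8161 ≡ 1 (mod 8), (2|8161) = +1. Now have (2753|8161).
2753 ≡ 1 (mod 4), so quadratic reciprocity gives (2753|8161) = (8161|2753). Reduce: 8161 ≡ 2655 (mod 2753). Now have (2655|2753).
2753 ≡ 1 (mod 4), so quadratic reciprocity gives (2655|2753) = (2753|2655). Reduce: 2753 ≡ 98 (mod 2655). Now have (98|2655).
Factor out 2: 98 = 2·49. Since 2655 ≡ 7 (mod 8), (2|2655) = +1. Now have (49|2655).
49 ≡ 1 (mod 4), so quadratic reciprocity gives (49|2655) = (2655|49). Reduce: 2655 ≡ 9 (mod 49). Now have (9|49).
9 ≡ 1 (mod 4), so quadratic reciprocity gives (9|49) = (49|9). Reduce: 49 ≡ 4 (mod 9). Now have (4|9).
Factor out 2: 4 = 2^2. Since 9 ≡ 1 (mod 8), (2|9) = +1, and (2|9)^2 = +1. Now have (1|9).
(1|9) = 1. Collecting the sign factors: 1.

1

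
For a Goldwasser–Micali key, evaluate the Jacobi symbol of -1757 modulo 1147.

-1

(-1757/1147)
  = (537/1147)    [-1757 ≡ 537 mod 1147]
  = (1147/537)    [QR: 537 ≡ 1 mod 4, sign kept]
  = (73/537)    [1147 ≡ 73 mod 537]
  = (537/73)    [QR: 73 ≡ 1 mod 4, sign kept]
  = (26/73)    [537 ≡ 26 mod 73]
  = (13/73)    [73 ≡ 1 mod 8 ⇒ (2/73) = +1]
  = (73/13)    [QR: 13 ≡ 1 mod 4, sign kept]
  = (8/13)    [73 ≡ 8 mod 13]
  = -(1/13)    [13 ≡ 5 mod 8 ⇒ (2/13)^3 = -1]
  = -1    [(1/13) = 1]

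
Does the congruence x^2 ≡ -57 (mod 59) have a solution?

no

(-57/59)
  = -(57/59)    [59 ≡ 3 mod 4 ⇒ (-1/59) = -1]
  = -(59/57)    [QR: 57 ≡ 1 mod 4, sign kept]
  = -(2/57)    [59 ≡ 2 mod 57]
  = -(1/57)    [57 ≡ 1 mod 8 ⇒ (2/57) = +1]
  = -1    [(1/57) = 1]
(-57/59) = -1, and 59 is prime, so -57 is not a quadratic residue mod 59.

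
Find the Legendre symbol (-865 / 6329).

(-865 / 6329)
  = (5464 / 6329)    [-865 ≡ 5464 mod 6329]
  = (683 / 6329)    [6329 ≡ 1 mod 8 ⇒ (2 / 6329)^3 = +1]
  = (6329 / 683)    [QR: 6329 ≡ 1 mod 4, sign kept]
  = (182 / 683)    [6329 ≡ 182 mod 683]
  = -(91 / 683)    [683 ≡ 3 mod 8 ⇒ (2 / 683) = -1]
  = (683 / 91)    [QR: both ≡ 3 mod 4, sign flips]
  = (46 / 91)    [683 ≡ 46 mod 91]
  = -(23 / 91)    [91 ≡ 3 mod 8 ⇒ (2 / 91) = -1]
  = (91 / 23)    [QR: both ≡ 3 mod 4, sign flips]
  = (22 / 23)    [91 ≡ 22 mod 23]
  = (11 / 23)    [23 ≡ 7 mod 8 ⇒ (2 / 23) = +1]
  = -(23 / 11)    [QR: both ≡ 3 mod 4, sign flips]
  = -(1 / 11)    [23 ≡ 1 mod 11]
  = -1    [(1 / 11) = 1]

-1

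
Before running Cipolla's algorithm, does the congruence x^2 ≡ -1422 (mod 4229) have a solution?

(-1422/4229)
  = (1422/4229)    [4229 ≡ 1 mod 4 ⇒ (-1/4229) = +1]
  = -(711/4229)    [4229 ≡ 5 mod 8 ⇒ (2/4229) = -1]
  = -(4229/711)    [QR: 4229 ≡ 1 mod 4, sign kept]
  = -(674/711)    [4229 ≡ 674 mod 711]
  = -(337/711)    [711 ≡ 7 mod 8 ⇒ (2/711) = +1]
  = -(711/337)    [QR: 337 ≡ 1 mod 4, sign kept]
  = -(37/337)    [711 ≡ 37 mod 337]
  = -(337/37)    [QR: 37 ≡ 1 mod 4, sign kept]
  = -(4/37)    [337 ≡ 4 mod 37]
  = -(1/37)    [37 ≡ 5 mod 8 ⇒ (2/37)^2 = +1]
  = -1    [(1/37) = 1]
The Legendre symbol is -1, so x^2 ≡ -1422 (mod 4229) has no solution.

no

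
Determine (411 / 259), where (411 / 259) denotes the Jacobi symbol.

-1

Reduce the numerator: 411 ≡ 152 (mod 259), so (411 / 259) = (152 / 259).
Factor out 2: 152 = 2^3·19. Since 259 ≡ 3 (mod 8), (2 / 259) = -1, and (2 / 259)^3 = -1. Now have -(19 / 259).
Both 19 ≡ 3 and 259 ≡ 3 (mod 4), so reciprocity gives (19 / 259) = -(259 / 19). Reduce: 259 ≡ 12 (mod 19). Now have (12 / 19).
Factor out 2: 12 = 2^2·3. Since 19 ≡ 3 (mod 8), (2 / 19) = -1, and (2 / 19)^2 = +1. Now have (3 / 19).
Both 3 ≡ 3 and 19 ≡ 3 (mod 4), so reciprocity gives (3 / 19) = -(19 / 3). Reduce: 19 ≡ 1 (mod 3). Now have -(1 / 3).
(1 / 3) = 1. Collecting the sign factors: -1.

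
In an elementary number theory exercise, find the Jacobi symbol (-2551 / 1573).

1

Pull out -1: (-2551 / 1573) = (-1 / 1573)·(2551 / 1573). Since 1573 ≡ 1 (mod 4), (-1 / 1573) = +1. Now have (2551 / 1573).
Reduce the numerator: 2551 ≡ 978 (mod 1573), so (2551 / 1573) = (978 / 1573).
Factor out 2: 978 = 2·489. Since 1573 ≡ 5 (mod 8), (2 / 1573) = -1. Now have -(489 / 1573).
489 ≡ 1 (mod 4), so quadratic reciprocity gives (489 / 1573) = (1573 / 489). Reduce: 1573 ≡ 106 (mod 489). Now have -(106 / 489).
Factor out 2: 106 = 2·53. Since 489 ≡ 1 (mod 8), (2 / 489) = +1. Now have -(53 / 489).
53 ≡ 1 (mod 4), so quadratic reciprocity gives (53 / 489) = (489 / 53). Reduce: 489 ≡ 12 (mod 53). Now have -(12 / 53).
Factor out 2: 12 = 2^2·3. Since 53 ≡ 5 (mod 8), (2 / 53) = -1, and (2 / 53)^2 = +1. Now have -(3 / 53).
53 ≡ 1 (mod 4), so quadratic reciprocity gives (3 / 53) = (53 / 3). Reduce: 53 ≡ 2 (mod 3). Now have -(2 / 3).
Factor out 2: 2 = 2. Since 3 ≡ 3 (mod 8), (2 / 3) = -1. Now have (1 / 3).
(1 / 3) = 1. Collecting the sign factors: 1.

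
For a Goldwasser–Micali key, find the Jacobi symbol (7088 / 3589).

-1

Reduce the numerator: 7088 ≡ 3499 (mod 3589), so (7088 / 3589) = (3499 / 3589).
3589 ≡ 1 (mod 4), so quadratic reciprocity gives (3499 / 3589) = (3589 / 3499). Reduce: 3589 ≡ 90 (mod 3499). Now have (90 / 3499).
Factor out 2: 90 = 2·45. Since 3499 ≡ 3 (mod 8), (2 / 3499) = -1. Now have -(45 / 3499).
45 ≡ 1 (mod 4), so quadratic reciprocity gives (45 / 3499) = (3499 / 45). Reduce: 3499 ≡ 34 (mod 45). Now have -(34 / 45).
Factor out 2: 34 = 2·17. Since 45 ≡ 5 (mod 8), (2 / 45) = -1. Now have (17 / 45).
17 ≡ 1 (mod 4), so quadratic reciprocity gives (17 / 45) = (45 / 17). Reduce: 45 ≡ 11 (mod 17). Now have (11 / 17).
17 ≡ 1 (mod 4), so quadratic reciprocity gives (11 / 17) = (17 / 11). Reduce: 17 ≡ 6 (mod 11). Now have (6 / 11).
Factor out 2: 6 = 2·3. Since 11 ≡ 3 (mod 8), (2 / 11) = -1. Now have -(3 / 11).
Both 3 ≡ 3 and 11 ≡ 3 (mod 4), so reciprocity gives (3 / 11) = -(11 / 3). Reduce: 11 ≡ 2 (mod 3). Now have (2 / 3).
Factor out 2: 2 = 2. Since 3 ≡ 3 (mod 8), (2 / 3) = -1. Now have -(1 / 3).
(1 / 3) = 1. Collecting the sign factors: -1.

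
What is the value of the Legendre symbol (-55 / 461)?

-1

(-55 / 461)
  = (55 / 461)    [461 ≡ 1 mod 4 ⇒ (-1 / 461) = +1]
  = (461 / 55)    [QR: 461 ≡ 1 mod 4, sign kept]
  = (21 / 55)    [461 ≡ 21 mod 55]
  = (55 / 21)    [QR: 21 ≡ 1 mod 4, sign kept]
  = (13 / 21)    [55 ≡ 13 mod 21]
  = (21 / 13)    [QR: 13 ≡ 1 mod 4, sign kept]
  = (8 / 13)    [21 ≡ 8 mod 13]
  = -(1 / 13)    [13 ≡ 5 mod 8 ⇒ (2 / 13)^3 = -1]
  = -1    [(1 / 13) = 1]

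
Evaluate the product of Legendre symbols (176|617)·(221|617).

By multiplicativity, (176·221|617) = (176|617)·(221|617).
First factor (176|617):
(176|617)
  = (11|617)    [617 ≡ 1 mod 8 ⇒ (2|617)^4 = +1]
  = (617|11)    [QR: 617 ≡ 1 mod 4, sign kept]
  = (1|11)    [617 ≡ 1 mod 11]
  = 1    [(1|11) = 1]
Second factor (221|617):
(221|617)
  = (617|221)    [QR: 221 ≡ 1 mod 4, sign kept]
  = (175|221)    [617 ≡ 175 mod 221]
  = (221|175)    [QR: 221 ≡ 1 mod 4, sign kept]
  = (46|175)    [221 ≡ 46 mod 175]
  = (23|175)    [175 ≡ 7 mod 8 ⇒ (2|175) = +1]
  = -(175|23)    [QR: both ≡ 3 mod 4, sign flips]
  = -(14|23)    [175 ≡ 14 mod 23]
  = -(7|23)    [23 ≡ 7 mod 8 ⇒ (2|23) = +1]
  = (23|7)    [QR: both ≡ 3 mod 4, sign flips]
  = (2|7)    [23 ≡ 2 mod 7]
  = (1|7)    [7 ≡ 7 mod 8 ⇒ (2|7) = +1]
  = 1    [(1|7) = 1]
Product: (1)·(1) = 1.

1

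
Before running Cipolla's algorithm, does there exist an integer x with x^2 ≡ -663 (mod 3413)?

(-663/3413)
  = (2750/3413)    [-663 ≡ 2750 mod 3413]
  = -(1375/3413)    [3413 ≡ 5 mod 8 ⇒ (2/3413) = -1]
  = -(3413/1375)    [QR: 3413 ≡ 1 mod 4, sign kept]
  = -(663/1375)    [3413 ≡ 663 mod 1375]
  = (1375/663)    [QR: both ≡ 3 mod 4, sign flips]
  = (49/663)    [1375 ≡ 49 mod 663]
  = (663/49)    [QR: 49 ≡ 1 mod 4, sign kept]
  = (26/49)    [663 ≡ 26 mod 49]
  = (13/49)    [49 ≡ 1 mod 8 ⇒ (2/49) = +1]
  = (49/13)    [QR: 13 ≡ 1 mod 4, sign kept]
  = (10/13)    [49 ≡ 10 mod 13]
  = -(5/13)    [13 ≡ 5 mod 8 ⇒ (2/13) = -1]
  = -(13/5)    [QR: 5 ≡ 1 mod 4, sign kept]
  = -(3/5)    [13 ≡ 3 mod 5]
  = -(5/3)    [QR: 5 ≡ 1 mod 4, sign kept]
  = -(2/3)    [5 ≡ 2 mod 3]
  = (1/3)    [3 ≡ 3 mod 8 ⇒ (2/3) = -1]
  = 1    [(1/3) = 1]
The Legendre symbol is 1, so x^2 ≡ -663 (mod 3413) has solution.

yes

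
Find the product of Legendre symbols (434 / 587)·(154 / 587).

By multiplicativity, (434·154 / 587) = (434 / 587)·(154 / 587).
First factor (434 / 587):
(434 / 587)
  = -(217 / 587)    [587 ≡ 3 mod 8 ⇒ (2 / 587) = -1]
  = -(587 / 217)    [QR: 217 ≡ 1 mod 4, sign kept]
  = -(153 / 217)    [587 ≡ 153 mod 217]
  = -(217 / 153)    [QR: 153 ≡ 1 mod 4, sign kept]
  = -(64 / 153)    [217 ≡ 64 mod 153]
  = -(1 / 153)    [153 ≡ 1 mod 8 ⇒ (2 / 153)^6 = +1]
  = -1    [(1 / 153) = 1]
Second factor (154 / 587):
(154 / 587)
  = -(77 / 587)    [587 ≡ 3 mod 8 ⇒ (2 / 587) = -1]
  = -(587 / 77)    [QR: 77 ≡ 1 mod 4, sign kept]
  = -(48 / 77)    [587 ≡ 48 mod 77]
  = -(3 / 77)    [77 ≡ 5 mod 8 ⇒ (2 / 77)^4 = +1]
  = -(77 / 3)    [QR: 77 ≡ 1 mod 4, sign kept]
  = -(2 / 3)    [77 ≡ 2 mod 3]
  = (1 / 3)    [3 ≡ 3 mod 8 ⇒ (2 / 3) = -1]
  = 1    [(1 / 3) = 1]
Product: (-1)·(1) = -1.

-1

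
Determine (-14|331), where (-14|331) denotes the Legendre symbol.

-1

Pull out -1: (-14|331) = (-1|331)·(14|331). Since 331 ≡ 3 (mod 4), (-1|331) = -1. Now have -(14|331).
Factor out 2: 14 = 2·7. Since 331 ≡ 3 (mod 8), (2|331) = -1. Now have (7|331).
Both 7 ≡ 3 and 331 ≡ 3 (mod 4), so reciprocity gives (7|331) = -(331|7). Reduce: 331 ≡ 2 (mod 7). Now have -(2|7).
Factor out 2: 2 = 2. Since 7 ≡ 7 (mod 8), (2|7) = +1. Now have -(1|7).
(1|7) = 1. Collecting the sign factors: -1.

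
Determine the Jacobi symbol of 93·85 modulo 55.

By multiplicativity, (93·85/55) = (93/55)·(85/55).
First factor (93/55):
(93/55)
  = (38/55)    [93 ≡ 38 mod 55]
  = (19/55)    [55 ≡ 7 mod 8 ⇒ (2/55) = +1]
  = -(55/19)    [QR: both ≡ 3 mod 4, sign flips]
  = -(17/19)    [55 ≡ 17 mod 19]
  = -(19/17)    [QR: 17 ≡ 1 mod 4, sign kept]
  = -(2/17)    [19 ≡ 2 mod 17]
  = -(1/17)    [17 ≡ 1 mod 8 ⇒ (2/17) = +1]
  = -1    [(1/17) = 1]
Second factor (85/55):
(85/55)
  = (30/55)    [85 ≡ 30 mod 55]
  = (15/55)    [55 ≡ 7 mod 8 ⇒ (2/55) = +1]
  = -(55/15)    [QR: both ≡ 3 mod 4, sign flips]
  = -(10/15)    [55 ≡ 10 mod 15]
  = -(5/15)    [15 ≡ 7 mod 8 ⇒ (2/15) = +1]
  = -(15/5)    [QR: 5 ≡ 1 mod 4, sign kept]
  = -(0/5)    [15 ≡ 0 mod 5]
  = 0    [numerator 0, gcd > 1]
Product: (-1)·(0) = 0.

0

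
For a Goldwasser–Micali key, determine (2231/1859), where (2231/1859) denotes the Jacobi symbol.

1

Reduce the numerator: 2231 ≡ 372 (mod 1859), so (2231/1859) = (372/1859).
Factor out 2: 372 = 2^2·93. Since 1859 ≡ 3 (mod 8), (2/1859) = -1, and (2/1859)^2 = +1. Now have (93/1859).
93 ≡ 1 (mod 4), so quadratic reciprocity gives (93/1859) = (1859/93). Reduce: 1859 ≡ 92 (mod 93). Now have (92/93).
Factor out 2: 92 = 2^2·23. Since 93 ≡ 5 (mod 8), (2/93) = -1, and (2/93)^2 = +1. Now have (23/93).
93 ≡ 1 (mod 4), so quadratic reciprocity gives (23/93) = (93/23). Reduce: 93 ≡ 1 (mod 23). Now have (1/23).
(1/23) = 1. Collecting the sign factors: 1.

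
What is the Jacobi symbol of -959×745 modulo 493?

-1

By multiplicativity, (-959·745|493) = (-959|493)·(745|493).
First factor (-959|493):
Pull out -1: (-959|493) = (-1|493)·(959|493). Since 493 ≡ 1 (mod 4), (-1|493) = +1. Now have (959|493).
Reduce the numerator: 959 ≡ 466 (mod 493), so (959|493) = (466|493).
Factor out 2: 466 = 2·233. Since 493 ≡ 5 (mod 8), (2|493) = -1. Now have -(233|493).
233 ≡ 1 (mod 4), so quadratic reciprocity gives (233|493) = (493|233). Reduce: 493 ≡ 27 (mod 233). Now have -(27|233).
233 ≡ 1 (mod 4), so quadratic reciprocity gives (27|233) = (233|27). Reduce: 233 ≡ 17 (mod 27). Now have -(17|27).
17 ≡ 1 (mod 4), so quadratic reciprocity gives (17|27) = (27|17). Reduce: 27 ≡ 10 (mod 17). Now have -(10|17).
Factor out 2: 10 = 2·5. Since 17 ≡ 1 (mod 8), (2|17) = +1. Now have -(5|17).
5 ≡ 1 (mod 4), so quadratic reciprocity gives (5|17) = (17|5). Reduce: 17 ≡ 2 (mod 5). Now have -(2|5).
Factor out 2: 2 = 2. Since 5 ≡ 5 (mod 8), (2|5) = -1. Now have (1|5).
(1|5) = 1. Collecting the sign factors: 1.
Second factor (745|493):
Reduce the numerator: 745 ≡ 252 (mod 493), so (745|493) = (252|493).
Factor out 2: 252 = 2^2·63. Since 493 ≡ 5 (mod 8), (2|493) = -1, and (2|493)^2 = +1. Now have (63|493).
493 ≡ 1 (mod 4), so quadratic reciprocity gives (63|493) = (493|63). Reduce: 493 ≡ 52 (mod 63). Now have (52|63).
Factor out 2: 52 = 2^2·13. Since 63 ≡ 7 (mod 8), (2|63) = +1, and (2|63)^2 = +1. Now have (13|63).
13 ≡ 1 (mod 4), so quadratic reciprocity gives (13|63) = (63|13). Reduce: 63 ≡ 11 (mod 13). Now have (11|13).
13 ≡ 1 (mod 4), so quadratic reciprocity gives (11|13) = (13|11). Reduce: 13 ≡ 2 (mod 11). Now have (2|11).
Factor out 2: 2 = 2. Since 11 ≡ 3 (mod 8), (2|11) = -1. Now have -(1|11).
(1|11) = 1. Collecting the sign factors: -1.
Product: (1)·(-1) = -1.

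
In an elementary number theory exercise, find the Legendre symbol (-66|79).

(-66|79)
  = (13|79)    [-66 ≡ 13 mod 79]
  = (79|13)    [QR: 13 ≡ 1 mod 4, sign kept]
  = (1|13)    [79 ≡ 1 mod 13]
  = 1    [(1|13) = 1]

1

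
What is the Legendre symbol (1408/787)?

(1408/787)
  = (621/787)    [1408 ≡ 621 mod 787]
  = (787/621)    [QR: 621 ≡ 1 mod 4, sign kept]
  = (166/621)    [787 ≡ 166 mod 621]
  = -(83/621)    [621 ≡ 5 mod 8 ⇒ (2/621) = -1]
  = -(621/83)    [QR: 621 ≡ 1 mod 4, sign kept]
  = -(40/83)    [621 ≡ 40 mod 83]
  = (5/83)    [83 ≡ 3 mod 8 ⇒ (2/83)^3 = -1]
  = (83/5)    [QR: 5 ≡ 1 mod 4, sign kept]
  = (3/5)    [83 ≡ 3 mod 5]
  = (5/3)    [QR: 5 ≡ 1 mod 4, sign kept]
  = (2/3)    [5 ≡ 2 mod 3]
  = -(1/3)    [3 ≡ 3 mod 8 ⇒ (2/3) = -1]
  = -1    [(1/3) = 1]

-1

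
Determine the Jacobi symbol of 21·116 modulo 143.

By multiplicativity, (21·116/143) = (21/143)·(116/143).
First factor (21/143):
(21/143)
  = (143/21)    [QR: 21 ≡ 1 mod 4, sign kept]
  = (17/21)    [143 ≡ 17 mod 21]
  = (21/17)    [QR: 17 ≡ 1 mod 4, sign kept]
  = (4/17)    [21 ≡ 4 mod 17]
  = (1/17)    [17 ≡ 1 mod 8 ⇒ (2/17)^2 = +1]
  = 1    [(1/17) = 1]
Second factor (116/143):
(116/143)
  = (29/143)    [143 ≡ 7 mod 8 ⇒ (2/143)^2 = +1]
  = (143/29)    [QR: 29 ≡ 1 mod 4, sign kept]
  = (27/29)    [143 ≡ 27 mod 29]
  = (29/27)    [QR: 29 ≡ 1 mod 4, sign kept]
  = (2/27)    [29 ≡ 2 mod 27]
  = -(1/27)    [27 ≡ 3 mod 8 ⇒ (2/27) = -1]
  = -1    [(1/27) = 1]
Product: (1)·(-1) = -1.

-1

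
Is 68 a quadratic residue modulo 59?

(68|59)
  = (9|59)    [68 ≡ 9 mod 59]
  = (59|9)    [QR: 9 ≡ 1 mod 4, sign kept]
  = (5|9)    [59 ≡ 5 mod 9]
  = (9|5)    [QR: 5 ≡ 1 mod 4, sign kept]
  = (4|5)    [9 ≡ 4 mod 5]
  = (1|5)    [5 ≡ 5 mod 8 ⇒ (2|5)^2 = +1]
  = 1    [(1|5) = 1]
(68|59) = 1, and 59 is prime, so 68 is a quadratic residue mod 59.

yes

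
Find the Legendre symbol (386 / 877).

Factor out 2: 386 = 2·193. Since 877 ≡ 5 (mod 8), (2 / 877) = -1. Now have -(193 / 877).
193 ≡ 1 (mod 4), so quadratic reciprocity gives (193 / 877) = (877 / 193). Reduce: 877 ≡ 105 (mod 193). Now have -(105 / 193).
105 ≡ 1 (mod 4), so quadratic reciprocity gives (105 / 193) = (193 / 105). Reduce: 193 ≡ 88 (mod 105). Now have -(88 / 105).
Factor out 2: 88 = 2^3·11. Since 105 ≡ 1 (mod 8), (2 / 105) = +1, and (2 / 105)^3 = +1. Now have -(11 / 105).
105 ≡ 1 (mod 4), so quadratic reciprocity gives (11 / 105) = (105 / 11). Reduce: 105 ≡ 6 (mod 11). Now have -(6 / 11).
Factor out 2: 6 = 2·3. Since 11 ≡ 3 (mod 8), (2 / 11) = -1. Now have (3 / 11).
Both 3 ≡ 3 and 11 ≡ 3 (mod 4), so reciprocity gives (3 / 11) = -(11 / 3). Reduce: 11 ≡ 2 (mod 3). Now have -(2 / 3).
Factor out 2: 2 = 2. Since 3 ≡ 3 (mod 8), (2 / 3) = -1. Now have (1 / 3).
(1 / 3) = 1. Collecting the sign factors: 1.

1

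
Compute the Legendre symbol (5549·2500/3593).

1

By multiplicativity, (5549·2500/3593) = (5549/3593)·(2500/3593).
First factor (5549/3593):
Reduce the numerator: 5549 ≡ 1956 (mod 3593), so (5549/3593) = (1956/3593).
Factor out 2: 1956 = 2^2·489. Since 3593 ≡ 1 (mod 8), (2/3593) = +1, and (2/3593)^2 = +1. Now have (489/3593).
489 ≡ 1 (mod 4), so quadratic reciprocity gives (489/3593) = (3593/489). Reduce: 3593 ≡ 170 (mod 489). Now have (170/489).
Factor out 2: 170 = 2·85. Since 489 ≡ 1 (mod 8), (2/489) = +1. Now have (85/489).
85 ≡ 1 (mod 4), so quadratic reciprocity gives (85/489) = (489/85). Reduce: 489 ≡ 64 (mod 85). Now have (64/85).
Factor out 2: 64 = 2^6. Since 85 ≡ 5 (mod 8), (2/85) = -1, and (2/85)^6 = +1. Now have (1/85).
(1/85) = 1. Collecting the sign factors: 1.
Second factor (2500/3593):
Factor out 2: 2500 = 2^2·625. Since 3593 ≡ 1 (mod 8), (2/3593) = +1, and (2/3593)^2 = +1. Now have (625/3593).
625 ≡ 1 (mod 4), so quadratic reciprocity gives (625/3593) = (3593/625). Reduce: 3593 ≡ 468 (mod 625). Now have (468/625).
Factor out 2: 468 = 2^2·117. Since 625 ≡ 1 (mod 8), (2/625) = +1, and (2/625)^2 = +1. Now have (117/625).
117 ≡ 1 (mod 4), so quadratic reciprocity gives (117/625) = (625/117). Reduce: 625 ≡ 40 (mod 117). Now have (40/117).
Factor out 2: 40 = 2^3·5. Since 117 ≡ 5 (mod 8), (2/117) = -1, and (2/117)^3 = -1. Now have -(5/117).
5 ≡ 1 (mod 4), so quadratic reciprocity gives (5/117) = (117/5). Reduce: 117 ≡ 2 (mod 5). Now have -(2/5).
Factor out 2: 2 = 2. Since 5 ≡ 5 (mod 8), (2/5) = -1. Now have (1/5).
(1/5) = 1. Collecting the sign factors: 1.
Product: (1)·(1) = 1.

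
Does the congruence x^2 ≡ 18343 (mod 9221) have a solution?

yes

Reduce the numerator: 18343 ≡ 9122 (mod 9221), so (18343|9221) = (9122|9221).
Factor out 2: 9122 = 2·4561. Since 9221 ≡ 5 (mod 8), (2|9221) = -1. Now have -(4561|9221).
4561 ≡ 1 (mod 4), so quadratic reciprocity gives (4561|9221) = (9221|4561). Reduce: 9221 ≡ 99 (mod 4561). Now have -(99|4561).
4561 ≡ 1 (mod 4), so quadratic reciprocity gives (99|4561) = (4561|99). Reduce: 4561 ≡ 7 (mod 99). Now have -(7|99).
Both 7 ≡ 3 and 99 ≡ 3 (mod 4), so reciprocity gives (7|99) = -(99|7). Reduce: 99 ≡ 1 (mod 7). Now have (1|7).
(1|7) = 1. Collecting the sign factors: 1.
(18343|9221) = 1, and 9221 is prime, so 18343 is a quadratic residue mod 9221.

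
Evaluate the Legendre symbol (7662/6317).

Reduce the numerator: 7662 ≡ 1345 (mod 6317), so (7662/6317) = (1345/6317).
1345 ≡ 1 (mod 4), so quadratic reciprocity gives (1345/6317) = (6317/1345). Reduce: 6317 ≡ 937 (mod 1345). Now have (937/1345).
937 ≡ 1 (mod 4), so quadratic reciprocity gives (937/1345) = (1345/937). Reduce: 1345 ≡ 408 (mod 937). Now have (408/937).
Factor out 2: 408 = 2^3·51. Since 937 ≡ 1 (mod 8), (2/937) = +1, and (2/937)^3 = +1. Now have (51/937).
937 ≡ 1 (mod 4), so quadratic reciprocity gives (51/937) = (937/51). Reduce: 937 ≡ 19 (mod 51). Now have (19/51).
Both 19 ≡ 3 and 51 ≡ 3 (mod 4), so reciprocity gives (19/51) = -(51/19). Reduce: 51 ≡ 13 (mod 19). Now have -(13/19).
13 ≡ 1 (mod 4), so quadratic reciprocity gives (13/19) = (19/13). Reduce: 19 ≡ 6 (mod 13). Now have -(6/13).
Factor out 2: 6 = 2·3. Since 13 ≡ 5 (mod 8), (2/13) = -1. Now have (3/13).
13 ≡ 1 (mod 4), so quadratic reciprocity gives (3/13) = (13/3). Reduce: 13 ≡ 1 (mod 3). Now have (1/3).
(1/3) = 1. Collecting the sign factors: 1.

1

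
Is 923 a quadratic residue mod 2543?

(923/2543)
  = -(2543/923)    [QR: both ≡ 3 mod 4, sign flips]
  = -(697/923)    [2543 ≡ 697 mod 923]
  = -(923/697)    [QR: 697 ≡ 1 mod 4, sign kept]
  = -(226/697)    [923 ≡ 226 mod 697]
  = -(113/697)    [697 ≡ 1 mod 8 ⇒ (2/697) = +1]
  = -(697/113)    [QR: 113 ≡ 1 mod 4, sign kept]
  = -(19/113)    [697 ≡ 19 mod 113]
  = -(113/19)    [QR: 113 ≡ 1 mod 4, sign kept]
  = -(18/19)    [113 ≡ 18 mod 19]
  = (9/19)    [19 ≡ 3 mod 8 ⇒ (2/19) = -1]
  = (19/9)    [QR: 9 ≡ 1 mod 4, sign kept]
  = (1/9)    [19 ≡ 1 mod 9]
  = 1    [(1/9) = 1]
The Legendre symbol is 1, so x^2 ≡ 923 (mod 2543) has solution.

yes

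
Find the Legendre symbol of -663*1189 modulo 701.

By multiplicativity, (-663·1189 / 701) = (-663 / 701)·(1189 / 701).
First factor (-663 / 701):
(-663 / 701)
  = (663 / 701)    [701 ≡ 1 mod 4 ⇒ (-1 / 701) = +1]
  = (701 / 663)    [QR: 701 ≡ 1 mod 4, sign kept]
  = (38 / 663)    [701 ≡ 38 mod 663]
  = (19 / 663)    [663 ≡ 7 mod 8 ⇒ (2 / 663) = +1]
  = -(663 / 19)    [QR: both ≡ 3 mod 4, sign flips]
  = -(17 / 19)    [663 ≡ 17 mod 19]
  = -(19 / 17)    [QR: 17 ≡ 1 mod 4, sign kept]
  = -(2 / 17)    [19 ≡ 2 mod 17]
  = -(1 / 17)    [17 ≡ 1 mod 8 ⇒ (2 / 17) = +1]
  = -1    [(1 / 17) = 1]
Second factor (1189 / 701):
(1189 / 701)
  = (488 / 701)    [1189 ≡ 488 mod 701]
  = -(61 / 701)    [701 ≡ 5 mod 8 ⇒ (2 / 701)^3 = -1]
  = -(701 / 61)    [QR: 61 ≡ 1 mod 4, sign kept]
  = -(30 / 61)    [701 ≡ 30 mod 61]
  = (15 / 61)    [61 ≡ 5 mod 8 ⇒ (2 / 61) = -1]
  = (61 / 15)    [QR: 61 ≡ 1 mod 4, sign kept]
  = (1 / 15)    [61 ≡ 1 mod 15]
  = 1    [(1 / 15) = 1]
Product: (-1)·(1) = -1.

-1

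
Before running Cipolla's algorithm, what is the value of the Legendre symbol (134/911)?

Factor out 2: 134 = 2·67. Since 911 ≡ 7 (mod 8), (2/911) = +1. Now have (67/911).
Both 67 ≡ 3 and 911 ≡ 3 (mod 4), so reciprocity gives (67/911) = -(911/67). Reduce: 911 ≡ 40 (mod 67). Now have -(40/67).
Factor out 2: 40 = 2^3·5. Since 67 ≡ 3 (mod 8), (2/67) = -1, and (2/67)^3 = -1. Now have (5/67).
5 ≡ 1 (mod 4), so quadratic reciprocity gives (5/67) = (67/5). Reduce: 67 ≡ 2 (mod 5). Now have (2/5).
Factor out 2: 2 = 2. Since 5 ≡ 5 (mod 8), (2/5) = -1. Now have -(1/5).
(1/5) = 1. Collecting the sign factors: -1.

-1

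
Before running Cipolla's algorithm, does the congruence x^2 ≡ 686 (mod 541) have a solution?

no

(686|541)
  = (145|541)    [686 ≡ 145 mod 541]
  = (541|145)    [QR: 145 ≡ 1 mod 4, sign kept]
  = (106|145)    [541 ≡ 106 mod 145]
  = (53|145)    [145 ≡ 1 mod 8 ⇒ (2|145) = +1]
  = (145|53)    [QR: 53 ≡ 1 mod 4, sign kept]
  = (39|53)    [145 ≡ 39 mod 53]
  = (53|39)    [QR: 53 ≡ 1 mod 4, sign kept]
  = (14|39)    [53 ≡ 14 mod 39]
  = (7|39)    [39 ≡ 7 mod 8 ⇒ (2|39) = +1]
  = -(39|7)    [QR: both ≡ 3 mod 4, sign flips]
  = -(4|7)    [39 ≡ 4 mod 7]
  = -(1|7)    [7 ≡ 7 mod 8 ⇒ (2|7)^2 = +1]
  = -1    [(1|7) = 1]
The Legendre symbol is -1, so x^2 ≡ 686 (mod 541) has no solution.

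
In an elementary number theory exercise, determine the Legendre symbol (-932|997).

Pull out -1: (-932|997) = (-1|997)·(932|997). Since 997 ≡ 1 (mod 4), (-1|997) = +1. Now have (932|997).
Factor out 2: 932 = 2^2·233. Since 997 ≡ 5 (mod 8), (2|997) = -1, and (2|997)^2 = +1. Now have (233|997).
233 ≡ 1 (mod 4), so quadratic reciprocity gives (233|997) = (997|233). Reduce: 997 ≡ 65 (mod 233). Now have (65|233).
65 ≡ 1 (mod 4), so quadratic reciprocity gives (65|233) = (233|65). Reduce: 233 ≡ 38 (mod 65). Now have (38|65).
Factor out 2: 38 = 2·19. Since 65 ≡ 1 (mod 8), (2|65) = +1. Now have (19|65).
65 ≡ 1 (mod 4), so quadratic reciprocity gives (19|65) = (65|19). Reduce: 65 ≡ 8 (mod 19). Now have (8|19).
Factor out 2: 8 = 2^3. Since 19 ≡ 3 (mod 8), (2|19) = -1, and (2|19)^3 = -1. Now have -(1|19).
(1|19) = 1. Collecting the sign factors: -1.

-1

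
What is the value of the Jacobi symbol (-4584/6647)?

(-4584/6647)
  = (2063/6647)    [-4584 ≡ 2063 mod 6647]
  = -(6647/2063)    [QR: both ≡ 3 mod 4, sign flips]
  = -(458/2063)    [6647 ≡ 458 mod 2063]
  = -(229/2063)    [2063 ≡ 7 mod 8 ⇒ (2/2063) = +1]
  = -(2063/229)    [QR: 229 ≡ 1 mod 4, sign kept]
  = -(2/229)    [2063 ≡ 2 mod 229]
  = (1/229)    [229 ≡ 5 mod 8 ⇒ (2/229) = -1]
  = 1    [(1/229) = 1]

1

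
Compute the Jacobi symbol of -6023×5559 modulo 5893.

By multiplicativity, (-6023·5559|5893) = (-6023|5893)·(5559|5893).
First factor (-6023|5893):
Reduce the numerator: -6023 ≡ 5763 (mod 5893), so (-6023|5893) = (5763|5893).
5893 ≡ 1 (mod 4), so quadratic reciprocity gives (5763|5893) = (5893|5763). Reduce: 5893 ≡ 130 (mod 5763). Now have (130|5763).
Factor out 2: 130 = 2·65. Since 5763 ≡ 3 (mod 8), (2|5763) = -1. Now have -(65|5763).
65 ≡ 1 (mod 4), so quadratic reciprocity gives (65|5763) = (5763|65). Reduce: 5763 ≡ 43 (mod 65). Now have -(43|65).
65 ≡ 1 (mod 4), so quadratic reciprocity gives (43|65) = (65|43). Reduce: 65 ≡ 22 (mod 43). Now have -(22|43).
Factor out 2: 22 = 2·11. Since 43 ≡ 3 (mod 8), (2|43) = -1. Now have (11|43).
Both 11 ≡ 3 and 43 ≡ 3 (mod 4), so reciprocity gives (11|43) = -(43|11). Reduce: 43 ≡ 10 (mod 11). Now have -(10|11).
Factor out 2: 10 = 2·5. Since 11 ≡ 3 (mod 8), (2|11) = -1. Now have (5|11).
5 ≡ 1 (mod 4), so quadratic reciprocity gives (5|11) = (11|5). Reduce: 11 ≡ 1 (mod 5). Now have (1|5).
(1|5) = 1. Collecting the sign factors: 1.
Second factor (5559|5893):
5893 ≡ 1 (mod 4), so quadratic reciprocity gives (5559|5893) = (5893|5559). Reduce: 5893 ≡ 334 (mod 5559). Now have (334|5559).
Factor out 2: 334 = 2·167. Since 5559 ≡ 7 (mod 8), (2|5559) = +1. Now have (167|5559).
Both 167 ≡ 3 and 5559 ≡ 3 (mod 4), so reciprocity gives (167|5559) = -(5559|167). Reduce: 5559 ≡ 48 (mod 167). Now have -(48|167).
Factor out 2: 48 = 2^4·3. Since 167 ≡ 7 (mod 8), (2|167) = +1, and (2|167)^4 = +1. Now have -(3|167).
Both 3 ≡ 3 and 167 ≡ 3 (mod 4), so reciprocity gives (3|167) = -(167|3). Reduce: 167 ≡ 2 (mod 3). Now have (2|3).
Factor out 2: 2 = 2. Since 3 ≡ 3 (mod 8), (2|3) = -1. Now have -(1|3).
(1|3) = 1. Collecting the sign factors: -1.
Product: (1)·(-1) = -1.

-1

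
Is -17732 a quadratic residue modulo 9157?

yes

(-17732/9157)
  = (17732/9157)    [9157 ≡ 1 mod 4 ⇒ (-1/9157) = +1]
  = (8575/9157)    [17732 ≡ 8575 mod 9157]
  = (9157/8575)    [QR: 9157 ≡ 1 mod 4, sign kept]
  = (582/8575)    [9157 ≡ 582 mod 8575]
  = (291/8575)    [8575 ≡ 7 mod 8 ⇒ (2/8575) = +1]
  = -(8575/291)    [QR: both ≡ 3 mod 4, sign flips]
  = -(136/291)    [8575 ≡ 136 mod 291]
  = (17/291)    [291 ≡ 3 mod 8 ⇒ (2/291)^3 = -1]
  = (291/17)    [QR: 17 ≡ 1 mod 4, sign kept]
  = (2/17)    [291 ≡ 2 mod 17]
  = (1/17)    [17 ≡ 1 mod 8 ⇒ (2/17) = +1]
  = 1    [(1/17) = 1]
(-17732/9157) = 1, and 9157 is prime, so -17732 is a quadratic residue mod 9157.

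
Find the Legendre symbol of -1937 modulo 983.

-1

Reduce the numerator: -1937 ≡ 29 (mod 983), so (-1937/983) = (29/983).
29 ≡ 1 (mod 4), so quadratic reciprocity gives (29/983) = (983/29). Reduce: 983 ≡ 26 (mod 29). Now have (26/29).
Factor out 2: 26 = 2·13. Since 29 ≡ 5 (mod 8), (2/29) = -1. Now have -(13/29).
13 ≡ 1 (mod 4), so quadratic reciprocity gives (13/29) = (29/13). Reduce: 29 ≡ 3 (mod 13). Now have -(3/13).
13 ≡ 1 (mod 4), so quadratic reciprocity gives (3/13) = (13/3). Reduce: 13 ≡ 1 (mod 3). Now have -(1/3).
(1/3) = 1. Collecting the sign factors: -1.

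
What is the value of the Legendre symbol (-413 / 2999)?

(-413 / 2999)
  = (2586 / 2999)    [-413 ≡ 2586 mod 2999]
  = (1293 / 2999)    [2999 ≡ 7 mod 8 ⇒ (2 / 2999) = +1]
  = (2999 / 1293)    [QR: 1293 ≡ 1 mod 4, sign kept]
  = (413 / 1293)    [2999 ≡ 413 mod 1293]
  = (1293 / 413)    [QR: 413 ≡ 1 mod 4, sign kept]
  = (54 / 413)    [1293 ≡ 54 mod 413]
  = -(27 / 413)    [413 ≡ 5 mod 8 ⇒ (2 / 413) = -1]
  = -(413 / 27)    [QR: 413 ≡ 1 mod 4, sign kept]
  = -(8 / 27)    [413 ≡ 8 mod 27]
  = (1 / 27)    [27 ≡ 3 mod 8 ⇒ (2 / 27)^3 = -1]
  = 1    [(1 / 27) = 1]

1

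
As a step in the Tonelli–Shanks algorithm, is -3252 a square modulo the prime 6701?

Reduce the numerator: -3252 ≡ 3449 (mod 6701), so (-3252/6701) = (3449/6701).
3449 ≡ 1 (mod 4), so quadratic reciprocity gives (3449/6701) = (6701/3449). Reduce: 6701 ≡ 3252 (mod 3449). Now have (3252/3449).
Factor out 2: 3252 = 2^2·813. Since 3449 ≡ 1 (mod 8), (2/3449) = +1, and (2/3449)^2 = +1. Now have (813/3449).
813 ≡ 1 (mod 4), so quadratic reciprocity gives (813/3449) = (3449/813). Reduce: 3449 ≡ 197 (mod 813). Now have (197/813).
197 ≡ 1 (mod 4), so quadratic reciprocity gives (197/813) = (813/197). Reduce: 813 ≡ 25 (mod 197). Now have (25/197).
25 ≡ 1 (mod 4), so quadratic reciprocity gives (25/197) = (197/25). Reduce: 197 ≡ 22 (mod 25). Now have (22/25).
Factor out 2: 22 = 2·11. Since 25 ≡ 1 (mod 8), (2/25) = +1. Now have (11/25).
25 ≡ 1 (mod 4), so quadratic reciprocity gives (11/25) = (25/11). Reduce: 25 ≡ 3 (mod 11). Now have (3/11).
Both 3 ≡ 3 and 11 ≡ 3 (mod 4), so reciprocity gives (3/11) = -(11/3). Reduce: 11 ≡ 2 (mod 3). Now have -(2/3).
Factor out 2: 2 = 2. Since 3 ≡ 3 (mod 8), (2/3) = -1. Now have (1/3).
(1/3) = 1. Collecting the sign factors: 1.
(-3252/6701) = 1, and 6701 is prime, so -3252 is a quadratic residue mod 6701.

yes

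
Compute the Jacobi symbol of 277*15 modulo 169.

1

By multiplicativity, (277·15 / 169) = (277 / 169)·(15 / 169).
First factor (277 / 169):
Reduce the numerator: 277 ≡ 108 (mod 169), so (277 / 169) = (108 / 169).
Factor out 2: 108 = 2^2·27. Since 169 ≡ 1 (mod 8), (2 / 169) = +1, and (2 / 169)^2 = +1. Now have (27 / 169).
169 ≡ 1 (mod 4), so quadratic reciprocity gives (27 / 169) = (169 / 27). Reduce: 169 ≡ 7 (mod 27). Now have (7 / 27).
Both 7 ≡ 3 and 27 ≡ 3 (mod 4), so reciprocity gives (7 / 27) = -(27 / 7). Reduce: 27 ≡ 6 (mod 7). Now have -(6 / 7).
Factor out 2: 6 = 2·3. Since 7 ≡ 7 (mod 8), (2 / 7) = +1. Now have -(3 / 7).
Both 3 ≡ 3 and 7 ≡ 3 (mod 4), so reciprocity gives (3 / 7) = -(7 / 3). Reduce: 7 ≡ 1 (mod 3). Now have (1 / 3).
(1 / 3) = 1. Collecting the sign factors: 1.
Second factor (15 / 169):
169 ≡ 1 (mod 4), so quadratic reciprocity gives (15 / 169) = (169 / 15). Reduce: 169 ≡ 4 (mod 15). Now have (4 / 15).
Factor out 2: 4 = 2^2. Since 15 ≡ 7 (mod 8), (2 / 15) = +1, and (2 / 15)^2 = +1. Now have (1 / 15).
(1 / 15) = 1. Collecting the sign factors: 1.
Product: (1)·(1) = 1.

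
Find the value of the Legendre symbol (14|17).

-1

Factor out 2: 14 = 2·7. Since 17 ≡ 1 (mod 8), (2|17) = +1. Now have (7|17).
17 ≡ 1 (mod 4), so quadratic reciprocity gives (7|17) = (17|7). Reduce: 17 ≡ 3 (mod 7). Now have (3|7).
Both 3 ≡ 3 and 7 ≡ 3 (mod 4), so reciprocity gives (3|7) = -(7|3). Reduce: 7 ≡ 1 (mod 3). Now have -(1|3).
(1|3) = 1. Collecting the sign factors: -1.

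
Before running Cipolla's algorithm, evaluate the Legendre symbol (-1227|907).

Reduce the numerator: -1227 ≡ 587 (mod 907), so (-1227|907) = (587|907).
Both 587 ≡ 3 and 907 ≡ 3 (mod 4), so reciprocity gives (587|907) = -(907|587). Reduce: 907 ≡ 320 (mod 587). Now have -(320|587).
Factor out 2: 320 = 2^6·5. Since 587 ≡ 3 (mod 8), (2|587) = -1, and (2|587)^6 = +1. Now have -(5|587).
5 ≡ 1 (mod 4), so quadratic reciprocity gives (5|587) = (587|5). Reduce: 587 ≡ 2 (mod 5). Now have -(2|5).
Factor out 2: 2 = 2. Since 5 ≡ 5 (mod 8), (2|5) = -1. Now have (1|5).
(1|5) = 1. Collecting the sign factors: 1.

1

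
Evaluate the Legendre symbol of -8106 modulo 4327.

-1

(-8106/4327)
  = -(8106/4327)    [4327 ≡ 3 mod 4 ⇒ (-1/4327) = -1]
  = -(3779/4327)    [8106 ≡ 3779 mod 4327]
  = (4327/3779)    [QR: both ≡ 3 mod 4, sign flips]
  = (548/3779)    [4327 ≡ 548 mod 3779]
  = (137/3779)    [3779 ≡ 3 mod 8 ⇒ (2/3779)^2 = +1]
  = (3779/137)    [QR: 137 ≡ 1 mod 4, sign kept]
  = (80/137)    [3779 ≡ 80 mod 137]
  = (5/137)    [137 ≡ 1 mod 8 ⇒ (2/137)^4 = +1]
  = (137/5)    [QR: 5 ≡ 1 mod 4, sign kept]
  = (2/5)    [137 ≡ 2 mod 5]
  = -(1/5)    [5 ≡ 5 mod 8 ⇒ (2/5) = -1]
  = -1    [(1/5) = 1]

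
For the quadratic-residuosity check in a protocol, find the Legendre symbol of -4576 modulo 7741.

-1

Reduce the numerator: -4576 ≡ 3165 (mod 7741), so (-4576 / 7741) = (3165 / 7741).
3165 ≡ 1 (mod 4), so quadratic reciprocity gives (3165 / 7741) = (7741 / 3165). Reduce: 7741 ≡ 1411 (mod 3165). Now have (1411 / 3165).
3165 ≡ 1 (mod 4), so quadratic reciprocity gives (1411 / 3165) = (3165 / 1411). Reduce: 3165 ≡ 343 (mod 1411). Now have (343 / 1411).
Both 343 ≡ 3 and 1411 ≡ 3 (mod 4), so reciprocity gives (343 / 1411) = -(1411 / 343). Reduce: 1411 ≡ 39 (mod 343). Now have -(39 / 343).
Both 39 ≡ 3 and 343 ≡ 3 (mod 4), so reciprocity gives (39 / 343) = -(343 / 39). Reduce: 343 ≡ 31 (mod 39). Now have (31 / 39).
Both 31 ≡ 3 and 39 ≡ 3 (mod 4), so reciprocity gives (31 / 39) = -(39 / 31). Reduce: 39 ≡ 8 (mod 31). Now have -(8 / 31).
Factor out 2: 8 = 2^3. Since 31 ≡ 7 (mod 8), (2 / 31) = +1, and (2 / 31)^3 = +1. Now have -(1 / 31).
(1 / 31) = 1. Collecting the sign factors: -1.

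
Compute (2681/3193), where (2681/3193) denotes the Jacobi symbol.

1

2681 ≡ 1 (mod 4), so quadratic reciprocity gives (2681/3193) = (3193/2681). Reduce: 3193 ≡ 512 (mod 2681). Now have (512/2681).
Factor out 2: 512 = 2^9. Since 2681 ≡ 1 (mod 8), (2/2681) = +1, and (2/2681)^9 = +1. Now have (1/2681).
(1/2681) = 1. Collecting the sign factors: 1.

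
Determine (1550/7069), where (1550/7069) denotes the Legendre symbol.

-1

(1550/7069)
  = -(775/7069)    [7069 ≡ 5 mod 8 ⇒ (2/7069) = -1]
  = -(7069/775)    [QR: 7069 ≡ 1 mod 4, sign kept]
  = -(94/775)    [7069 ≡ 94 mod 775]
  = -(47/775)    [775 ≡ 7 mod 8 ⇒ (2/775) = +1]
  = (775/47)    [QR: both ≡ 3 mod 4, sign flips]
  = (23/47)    [775 ≡ 23 mod 47]
  = -(47/23)    [QR: both ≡ 3 mod 4, sign flips]
  = -(1/23)    [47 ≡ 1 mod 23]
  = -1    [(1/23) = 1]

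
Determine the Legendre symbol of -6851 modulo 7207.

1

(-6851/7207)
  = (356/7207)    [-6851 ≡ 356 mod 7207]
  = (89/7207)    [7207 ≡ 7 mod 8 ⇒ (2/7207)^2 = +1]
  = (7207/89)    [QR: 89 ≡ 1 mod 4, sign kept]
  = (87/89)    [7207 ≡ 87 mod 89]
  = (89/87)    [QR: 89 ≡ 1 mod 4, sign kept]
  = (2/87)    [89 ≡ 2 mod 87]
  = (1/87)    [87 ≡ 7 mod 8 ⇒ (2/87) = +1]
  = 1    [(1/87) = 1]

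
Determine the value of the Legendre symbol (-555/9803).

-1

Reduce the numerator: -555 ≡ 9248 (mod 9803), so (-555/9803) = (9248/9803).
Factor out 2: 9248 = 2^5·289. Since 9803 ≡ 3 (mod 8), (2/9803) = -1, and (2/9803)^5 = -1. Now have -(289/9803).
289 ≡ 1 (mod 4), so quadratic reciprocity gives (289/9803) = (9803/289). Reduce: 9803 ≡ 266 (mod 289). Now have -(266/289).
Factor out 2: 266 = 2·133. Since 289 ≡ 1 (mod 8), (2/289) = +1. Now have -(133/289).
133 ≡ 1 (mod 4), so quadratic reciprocity gives (133/289) = (289/133). Reduce: 289 ≡ 23 (mod 133). Now have -(23/133).
133 ≡ 1 (mod 4), so quadratic reciprocity gives (23/133) = (133/23). Reduce: 133 ≡ 18 (mod 23). Now have -(18/23).
Factor out 2: 18 = 2·9. Since 23 ≡ 7 (mod 8), (2/23) = +1. Now have -(9/23).
9 ≡ 1 (mod 4), so quadratic reciprocity gives (9/23) = (23/9). Reduce: 23 ≡ 5 (mod 9). Now have -(5/9).
5 ≡ 1 (mod 4), so quadratic reciprocity gives (5/9) = (9/5). Reduce: 9 ≡ 4 (mod 5). Now have -(4/5).
Factor out 2: 4 = 2^2. Since 5 ≡ 5 (mod 8), (2/5) = -1, and (2/5)^2 = +1. Now have -(1/5).
(1/5) = 1. Collecting the sign factors: -1.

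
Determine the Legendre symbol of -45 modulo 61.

Reduce the numerator: -45 ≡ 16 (mod 61), so (-45/61) = (16/61).
Factor out 2: 16 = 2^4. Since 61 ≡ 5 (mod 8), (2/61) = -1, and (2/61)^4 = +1. Now have (1/61).
(1/61) = 1. Collecting the sign factors: 1.

1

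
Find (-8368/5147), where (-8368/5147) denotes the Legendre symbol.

1

(-8368/5147)
  = (1926/5147)    [-8368 ≡ 1926 mod 5147]
  = -(963/5147)    [5147 ≡ 3 mod 8 ⇒ (2/5147) = -1]
  = (5147/963)    [QR: both ≡ 3 mod 4, sign flips]
  = (332/963)    [5147 ≡ 332 mod 963]
  = (83/963)    [963 ≡ 3 mod 8 ⇒ (2/963)^2 = +1]
  = -(963/83)    [QR: both ≡ 3 mod 4, sign flips]
  = -(50/83)    [963 ≡ 50 mod 83]
  = (25/83)    [83 ≡ 3 mod 8 ⇒ (2/83) = -1]
  = (83/25)    [QR: 25 ≡ 1 mod 4, sign kept]
  = (8/25)    [83 ≡ 8 mod 25]
  = (1/25)    [25 ≡ 1 mod 8 ⇒ (2/25)^3 = +1]
  = 1    [(1/25) = 1]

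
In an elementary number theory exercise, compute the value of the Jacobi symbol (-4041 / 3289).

(-4041 / 3289)
  = (4041 / 3289)    [3289 ≡ 1 mod 4 ⇒ (-1 / 3289) = +1]
  = (752 / 3289)    [4041 ≡ 752 mod 3289]
  = (47 / 3289)    [3289 ≡ 1 mod 8 ⇒ (2 / 3289)^4 = +1]
  = (3289 / 47)    [QR: 3289 ≡ 1 mod 4, sign kept]
  = (46 / 47)    [3289 ≡ 46 mod 47]
  = (23 / 47)    [47 ≡ 7 mod 8 ⇒ (2 / 47) = +1]
  = -(47 / 23)    [QR: both ≡ 3 mod 4, sign flips]
  = -(1 / 23)    [47 ≡ 1 mod 23]
  = -1    [(1 / 23) = 1]

-1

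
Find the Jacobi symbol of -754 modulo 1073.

(-754 / 1073)
  = (319 / 1073)    [-754 ≡ 319 mod 1073]
  = (1073 / 319)    [QR: 1073 ≡ 1 mod 4, sign kept]
  = (116 / 319)    [1073 ≡ 116 mod 319]
  = (29 / 319)    [319 ≡ 7 mod 8 ⇒ (2 / 319)^2 = +1]
  = (319 / 29)    [QR: 29 ≡ 1 mod 4, sign kept]
  = (0 / 29)    [319 ≡ 0 mod 29]
  = 0    [numerator 0, gcd > 1]

0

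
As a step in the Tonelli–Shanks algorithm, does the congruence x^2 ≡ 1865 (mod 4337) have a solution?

1865 ≡ 1 (mod 4), so quadratic reciprocity gives (1865|4337) = (4337|1865). Reduce: 4337 ≡ 607 (mod 1865). Now have (607|1865).
1865 ≡ 1 (mod 4), so quadratic reciprocity gives (607|1865) = (1865|607). Reduce: 1865 ≡ 44 (mod 607). Now have (44|607).
Factor out 2: 44 = 2^2·11. Since 607 ≡ 7 (mod 8), (2|607) = +1, and (2|607)^2 = +1. Now have (11|607).
Both 11 ≡ 3 and 607 ≡ 3 (mod 4), so reciprocity gives (11|607) = -(607|11). Reduce: 607 ≡ 2 (mod 11). Now have -(2|11).
Factor out 2: 2 = 2. Since 11 ≡ 3 (mod 8), (2|11) = -1. Now have (1|11).
(1|11) = 1. Collecting the sign factors: 1.
The Legendre symbol is 1, so x^2 ≡ 1865 (mod 4337) has solution.

yes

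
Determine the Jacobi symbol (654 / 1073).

(654 / 1073)
  = (327 / 1073)    [1073 ≡ 1 mod 8 ⇒ (2 / 1073) = +1]
  = (1073 / 327)    [QR: 1073 ≡ 1 mod 4, sign kept]
  = (92 / 327)    [1073 ≡ 92 mod 327]
  = (23 / 327)    [327 ≡ 7 mod 8 ⇒ (2 / 327)^2 = +1]
  = -(327 / 23)    [QR: both ≡ 3 mod 4, sign flips]
  = -(5 / 23)    [327 ≡ 5 mod 23]
  = -(23 / 5)    [QR: 5 ≡ 1 mod 4, sign kept]
  = -(3 / 5)    [23 ≡ 3 mod 5]
  = -(5 / 3)    [QR: 5 ≡ 1 mod 4, sign kept]
  = -(2 / 3)    [5 ≡ 2 mod 3]
  = (1 / 3)    [3 ≡ 3 mod 8 ⇒ (2 / 3) = -1]
  = 1    [(1 / 3) = 1]

1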